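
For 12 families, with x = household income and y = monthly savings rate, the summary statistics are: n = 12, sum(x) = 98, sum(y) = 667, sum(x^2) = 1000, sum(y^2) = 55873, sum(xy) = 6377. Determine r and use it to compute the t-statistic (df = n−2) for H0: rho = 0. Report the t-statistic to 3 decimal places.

1.730

Numerator: nΣxy − (Σx)(Σy) = 12·6377 − (98)(667) = 11158
Denominator: √[(nΣx²−(Σx)²)(nΣy²−(Σy)²)]
  nΣx²−(Σx)² = 12·1000 − 9604 = 2396;  nΣy²−(Σy)² = 12·55873 − 444889 = 225587
  √(2396·225587) = √540506452 = 23248.7946
r = 11158 / 23248.7946 = 0.4799
t = r·√(n−2)/√(1−r²) = 0.4799·√10 / √(1−0.230304) = 1.517577 / 0.877323 = 1.730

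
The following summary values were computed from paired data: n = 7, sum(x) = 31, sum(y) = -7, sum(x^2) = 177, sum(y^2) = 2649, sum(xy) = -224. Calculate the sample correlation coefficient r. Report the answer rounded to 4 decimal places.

Numerator: nΣxy − (Σx)(Σy) = 7·(-224) − (31)(-7) = -1351
Denominator: √[(nΣx²−(Σx)²)(nΣy²−(Σy)²)]
  nΣx²−(Σx)² = 7·177 − 961 = 278;  nΣy²−(Σy)² = 7·2649 − 49 = 18494
  √(278·18494) = √5141332 = 2267.4506
r = -1351 / 2267.4506 = -0.5958

-0.5958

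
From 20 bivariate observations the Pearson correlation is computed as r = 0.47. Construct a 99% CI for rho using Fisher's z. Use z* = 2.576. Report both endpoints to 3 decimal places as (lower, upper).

Fisher z: z_r = atanh(r) = ½·ln((1+0.47)/(1−0.47)) = 0.510070
SE(z) = 1/√(n−3) = 1/√17 = 0.242536
99% ⇒ z* = 2.576; margin = 2.576·0.242536 = 0.624773
CI on z-scale: (-0.114703, 1.134843)
Back-transform: tanh(-0.114703) = -0.114203, tanh(1.134843) = 0.812670

(-0.114, 0.813)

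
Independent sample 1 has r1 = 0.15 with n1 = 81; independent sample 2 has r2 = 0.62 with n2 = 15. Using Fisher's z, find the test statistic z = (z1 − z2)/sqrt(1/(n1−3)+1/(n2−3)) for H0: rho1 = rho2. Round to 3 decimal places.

z1 = atanh(0.15) = 0.151140,  z2 = atanh(0.62) = 0.725005
SE = √(1/(n1−3) + 1/(n2−3)) = √(1/78 + 1/12) = √(0.0128205 + 0.0833333) = √0.0961538 = 0.310087
z = (z1 − z2)/SE = (0.151140 − 0.725005) / 0.310087 = -0.573865 / 0.310087 = -1.851

-1.851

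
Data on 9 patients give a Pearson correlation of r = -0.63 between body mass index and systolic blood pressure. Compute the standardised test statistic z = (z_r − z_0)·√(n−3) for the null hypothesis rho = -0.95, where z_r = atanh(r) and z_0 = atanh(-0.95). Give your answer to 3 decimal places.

Fisher z: atanh(-0.63) = -0.741416, atanh(-0.95) = -1.831781
z = (z_r − z_0)·√(n−3) = (-0.741416 − (-1.831781))·√6 = 1.090365 · 2.449490 = 2.671

2.671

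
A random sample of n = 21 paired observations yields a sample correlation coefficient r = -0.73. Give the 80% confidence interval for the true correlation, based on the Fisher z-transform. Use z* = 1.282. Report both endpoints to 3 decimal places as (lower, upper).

(-0.843, -0.556)

z_r = atanh(-0.73) = -0.928727;  SE = 1/√(n−3) = 1/√18 = 0.235702
z-limits: -0.928727 ± 1.282·0.235702 = -0.928727 ± 0.302170 = [-1.230897, -0.626557]
ρ-limits: (tanh -1.230897, tanh -0.626557) = (-0.843, -0.556)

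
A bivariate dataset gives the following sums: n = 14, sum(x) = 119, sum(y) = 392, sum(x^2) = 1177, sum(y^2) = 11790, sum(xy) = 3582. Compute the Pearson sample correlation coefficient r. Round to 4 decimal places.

S_xy = nΣxy − ΣxΣy = 14·3582 − 119·392 = 50148 − 46648 = 3500
S_xx = nΣx² − (Σx)² = 14·1177 − 119² = 16478 − 14161 = 2317
S_yy = nΣy² − (Σy)² = 14·11790 − 392² = 165060 − 153664 = 11396
r = S_xy / √(S_xx·S_yy) = 3500 / √(2317·11396) = 3500 / √26404532 = 3500 / 5138.5340 = 0.6811

0.6811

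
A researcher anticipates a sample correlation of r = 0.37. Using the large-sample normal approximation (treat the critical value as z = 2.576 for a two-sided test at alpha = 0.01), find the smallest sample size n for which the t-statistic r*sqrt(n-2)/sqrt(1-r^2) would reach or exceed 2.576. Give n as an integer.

44

Need r·√(n−2)/√(1−r²) ≥ 2.576
√(n−2) ≥ 2.576·√(1−0.1369) / 0.37 = 2.576·0.929032 / 0.37 = 6.4681
n−2 ≥ 41.8363  ⇒  n ≥ 43.8363
Smallest integer n = 44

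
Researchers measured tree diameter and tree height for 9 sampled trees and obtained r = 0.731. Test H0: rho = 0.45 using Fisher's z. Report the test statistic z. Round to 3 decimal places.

z_r = atanh(0.731) = 0.930872,  z_0 = atanh(0.45) = 0.484700
SE = 1/√(n−3) = 1/√6 = 0.408248
z = (z_r − z_0)/SE = (0.930872 − 0.484700) / 0.408248 = 0.446172 / 0.408248 = 1.093

1.093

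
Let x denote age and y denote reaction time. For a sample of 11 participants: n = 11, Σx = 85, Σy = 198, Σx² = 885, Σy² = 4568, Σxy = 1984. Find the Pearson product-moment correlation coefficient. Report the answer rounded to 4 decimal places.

Numerator: nΣxy − (Σx)(Σy) = 11·1984 − (85)(198) = 4994
Denominator: √[(nΣx²−(Σx)²)(nΣy²−(Σy)²)]
  nΣx²−(Σx)² = 11·885 − 7225 = 2510;  nΣy²−(Σy)² = 11·4568 − 39204 = 11044
  √(2510·11044) = √27720440 = 5265.0204
r = 4994 / 5265.0204 = 0.9485

0.9485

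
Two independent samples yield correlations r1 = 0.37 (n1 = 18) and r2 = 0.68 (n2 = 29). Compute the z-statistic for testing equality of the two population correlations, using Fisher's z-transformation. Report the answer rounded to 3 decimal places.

-1.359

z1 = atanh(0.37) = 0.388423,  z2 = atanh(0.68) = 0.829114
SE = √(1/(n1−3) + 1/(n2−3)) = √(1/15 + 1/26) = √(0.0666667 + 0.0384615) = √0.1051282 = 0.324235
z = (z1 − z2)/SE = (0.388423 − 0.829114) / 0.324235 = -0.440691 / 0.324235 = -1.359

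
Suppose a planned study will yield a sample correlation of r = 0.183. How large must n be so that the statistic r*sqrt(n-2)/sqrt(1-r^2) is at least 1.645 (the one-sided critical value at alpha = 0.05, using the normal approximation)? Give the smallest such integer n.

Need r·√(n−2)/√(1−r²) ≥ 1.645
√(n−2) ≥ 1.645·√(1−0.033489) / 0.183 = 1.645·0.983113 / 0.183 = 8.8373
n−2 ≥ 78.0979  ⇒  n ≥ 80.0979
Smallest integer n = 81

81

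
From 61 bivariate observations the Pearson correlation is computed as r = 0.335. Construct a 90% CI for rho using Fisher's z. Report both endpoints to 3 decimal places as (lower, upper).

Fisher z: z_r = atanh(r) = ½·ln((1+0.335)/(1−0.335)) = 0.348450
SE(z) = 1/√(n−3) = 1/√58 = 0.131306
90% ⇒ z* = 1.645; margin = 1.645·0.131306 = 0.215998
CI on z-scale: (0.132452, 0.564448)
Back-transform: tanh(0.132452) = 0.131683, tanh(0.564448) = 0.511270

(0.132, 0.511)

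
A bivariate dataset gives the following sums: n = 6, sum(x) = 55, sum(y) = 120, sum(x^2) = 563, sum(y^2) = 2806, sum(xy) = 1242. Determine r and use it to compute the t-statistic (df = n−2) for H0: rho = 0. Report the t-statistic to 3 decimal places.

S_xy = nΣxy − ΣxΣy = 6·1242 − 55·120 = 7452 − 6600 = 852
S_xx = nΣx² − (Σx)² = 6·563 − 55² = 3378 − 3025 = 353
S_yy = nΣy² − (Σy)² = 6·2806 − 120² = 16836 − 14400 = 2436
r = S_xy / √(S_xx·S_yy) = 852 / √(353·2436) = 852 / √859908 = 852 / 927.3122 = 0.9188
t = r·√(n−2)/√(1−r²) = 0.9188·√4 / √(1−0.844193) = 1.837600 / 0.394724 = 4.655

4.655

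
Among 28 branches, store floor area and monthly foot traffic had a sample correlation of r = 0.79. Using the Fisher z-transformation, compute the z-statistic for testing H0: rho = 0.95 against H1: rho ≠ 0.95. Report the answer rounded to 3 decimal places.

-3.802

z_r = atanh(0.79) = 1.071432,  z_0 = atanh(0.95) = 1.831781
SE = 1/√(n−3) = 1/√25 = 0.200000
z = (z_r − z_0)/SE = (1.071432 − 1.831781) / 0.200000 = -0.760349 / 0.200000 = -3.802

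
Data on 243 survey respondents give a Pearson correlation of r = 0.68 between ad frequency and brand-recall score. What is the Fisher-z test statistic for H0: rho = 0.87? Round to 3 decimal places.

-7.807

Fisher z: atanh(0.68) = 0.829114, atanh(0.87) = 1.333080
z = (z_r − z_0)·√(n−3) = (0.829114 − 1.333080)·√240 = -0.503966 · 15.491933 = -7.807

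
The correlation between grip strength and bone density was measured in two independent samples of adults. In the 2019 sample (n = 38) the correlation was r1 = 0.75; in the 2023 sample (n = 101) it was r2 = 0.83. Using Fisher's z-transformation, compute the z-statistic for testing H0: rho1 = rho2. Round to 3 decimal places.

Fisher z-transforms: z1 = atanh(0.75) = 0.972955, z2 = atanh(0.83) = 1.188136; difference d = -0.215181
Var(d) = 1/35 + 1/98 = 0.0285714 + 0.0102041 = 0.0387755
z = d/√Var(d) = -0.215181 / √0.0387755 = -0.215181 / 0.196915 = -1.093

-1.093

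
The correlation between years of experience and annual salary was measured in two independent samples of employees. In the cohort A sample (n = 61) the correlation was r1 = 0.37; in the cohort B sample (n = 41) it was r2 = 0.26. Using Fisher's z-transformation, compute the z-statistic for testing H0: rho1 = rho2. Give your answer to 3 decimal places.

0.586

z1 = atanh(0.37) = 0.388423,  z2 = atanh(0.26) = 0.266108
SE = √(1/(n1−3) + 1/(n2−3)) = √(1/58 + 1/38) = √(0.0172414 + 0.0263158) = √0.0435572 = 0.208704
z = (z1 − z2)/SE = (0.388423 − 0.266108) / 0.208704 = 0.122315 / 0.208704 = 0.586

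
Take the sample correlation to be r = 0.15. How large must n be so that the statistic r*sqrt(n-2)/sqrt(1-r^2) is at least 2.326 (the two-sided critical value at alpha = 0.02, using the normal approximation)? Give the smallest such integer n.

r√(n−2)/√(1−r²) ≥ 2.326  ⇔  n−2 ≥ (2.326)²·(1−r²)/r²
(1−r²)/r² = (1−0.0225)/0.0225 = 43.4444
n ≥ 2 + 5.410276·43.4444 = 2 + 235.0462 = 237.0462
⌈237.0462⌉ = 238

238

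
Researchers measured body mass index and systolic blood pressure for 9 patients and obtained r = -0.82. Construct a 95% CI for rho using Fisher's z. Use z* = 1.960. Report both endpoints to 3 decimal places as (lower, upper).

z_r = atanh(-0.82) = -1.156817;  SE = 1/√(n−3) = 1/√6 = 0.408248
z-limits: -1.156817 ± 1.960·0.408248 = -1.156817 ± 0.800166 = [-1.956983, -0.356651]
ρ-limits: (tanh -1.956983, tanh -0.356651) = (-0.961, -0.342)

(-0.961, -0.342)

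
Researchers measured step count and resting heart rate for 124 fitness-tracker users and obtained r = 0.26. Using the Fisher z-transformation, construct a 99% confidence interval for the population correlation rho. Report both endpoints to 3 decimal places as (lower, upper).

(0.032, 0.462)

z_r = atanh(0.26) = 0.266108;  SE = 1/√(n−3) = 1/√121 = 0.090909
z-limits: 0.266108 ± 2.576·0.090909 = 0.266108 ± 0.234182 = [0.031926, 0.500290]
ρ-limits: (tanh 0.031926, tanh 0.500290) = (0.032, 0.462)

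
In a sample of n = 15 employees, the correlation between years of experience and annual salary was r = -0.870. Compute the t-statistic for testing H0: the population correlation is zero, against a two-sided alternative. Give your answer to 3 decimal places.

-6.362

1 − r² = 1 − 0.756900 = 0.243100;  √(1−r²) = 0.493052
√(n−2) = √13 = 3.605551
t = r·√(n−2)/√(1−r²) = -0.870 · 3.605551 / 0.493052 = -6.362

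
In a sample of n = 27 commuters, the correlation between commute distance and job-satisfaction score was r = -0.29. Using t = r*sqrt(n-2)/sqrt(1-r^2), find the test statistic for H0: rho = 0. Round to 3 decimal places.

-1.515

1 − r² = 1 − 0.0841 = 0.9159;  √(1−r²) = 0.957027
√(n−2) = √25 = 5.000000
t = r·√(n−2)/√(1−r²) = -0.29 · 5.000000 / 0.957027 = -1.515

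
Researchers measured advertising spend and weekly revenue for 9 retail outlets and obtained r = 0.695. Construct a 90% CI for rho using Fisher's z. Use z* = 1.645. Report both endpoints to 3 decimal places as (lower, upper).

z_r = atanh(0.695) = 0.857563;  SE = 1/√(n−3) = 1/√6 = 0.408248
z-limits: 0.857563 ± 1.645·0.408248 = 0.857563 ± 0.671568 = [0.185995, 1.529131]
ρ-limits: (tanh 0.185995, tanh 1.529131) = (0.184, 0.910)

(0.184, 0.910)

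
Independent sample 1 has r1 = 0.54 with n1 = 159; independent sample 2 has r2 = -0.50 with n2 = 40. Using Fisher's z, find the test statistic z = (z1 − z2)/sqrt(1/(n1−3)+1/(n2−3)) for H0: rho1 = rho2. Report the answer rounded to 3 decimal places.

6.308

z1 = atanh(0.54) = 0.604156,  z2 = atanh(-0.50) = -0.549306
SE = √(1/(n1−3) + 1/(n2−3)) = √(1/156 + 1/37) = √(0.0064103 + 0.0270270) = √0.0334373 = 0.182859
z = (z1 − z2)/SE = (0.604156 − (-0.549306)) / 0.182859 = 1.153462 / 0.182859 = 6.308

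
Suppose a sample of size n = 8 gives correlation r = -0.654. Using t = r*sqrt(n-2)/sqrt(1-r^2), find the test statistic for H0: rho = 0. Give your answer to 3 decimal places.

t = r·√(n−2) / √(1−r²) with r = -0.654, n = 8
  = -0.654·√6 / √(1 − 0.427716)
  = -0.654·2.449490 / 0.756495
  = -1.601966 / 0.756495 = -2.118

-2.118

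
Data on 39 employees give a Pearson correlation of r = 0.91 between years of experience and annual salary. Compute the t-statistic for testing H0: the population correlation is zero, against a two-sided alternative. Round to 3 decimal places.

13.351

1 − r² = 1 − 0.8281 = 0.1719;  √(1−r²) = 0.414608
√(n−2) = √37 = 6.082763
t = r·√(n−2)/√(1−r²) = 0.91 · 6.082763 / 0.414608 = 13.351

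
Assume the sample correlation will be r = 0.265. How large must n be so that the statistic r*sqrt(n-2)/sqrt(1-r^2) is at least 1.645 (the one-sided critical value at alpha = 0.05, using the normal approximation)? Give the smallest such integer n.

r√(n−2)/√(1−r²) ≥ 1.645  ⇔  n−2 ≥ (1.645)²·(1−r²)/r²
(1−r²)/r² = (1−0.070225)/0.070225 = 13.2399
n ≥ 2 + 2.706025·13.2399 = 2 + 35.8275 = 37.8275
⌈37.8275⌉ = 38

38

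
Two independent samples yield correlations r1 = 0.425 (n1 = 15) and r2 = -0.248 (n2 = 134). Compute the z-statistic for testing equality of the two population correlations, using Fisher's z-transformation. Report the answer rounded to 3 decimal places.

2.344

Fisher z-transforms: z1 = atanh(0.425) = 0.453779, z2 = atanh(-0.248) = -0.253281; difference d = 0.707060
Var(d) = 1/12 + 1/131 = 0.0833333 + 0.0076336 = 0.0909669
z = d/√Var(d) = 0.707060 / √0.0909669 = 0.707060 / 0.301607 = 2.344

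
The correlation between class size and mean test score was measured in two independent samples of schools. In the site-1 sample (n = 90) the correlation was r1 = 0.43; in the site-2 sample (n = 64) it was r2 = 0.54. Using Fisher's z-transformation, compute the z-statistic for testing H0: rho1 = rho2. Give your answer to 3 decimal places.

-0.864

Fisher z-transforms: z1 = atanh(0.43) = 0.459897, z2 = atanh(0.54) = 0.604156; difference d = -0.144259
Var(d) = 1/87 + 1/61 = 0.0114943 + 0.0163934 = 0.0278877
z = d/√Var(d) = -0.144259 / √0.0278877 = -0.144259 / 0.166996 = -0.864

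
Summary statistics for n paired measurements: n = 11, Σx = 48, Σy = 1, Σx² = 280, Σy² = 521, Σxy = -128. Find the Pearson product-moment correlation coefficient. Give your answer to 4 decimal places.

Numerator: nΣxy − (Σx)(Σy) = 11·(-128) − (48)(1) = -1456
Denominator: √[(nΣx²−(Σx)²)(nΣy²−(Σy)²)]
  nΣx²−(Σx)² = 11·280 − 2304 = 776;  nΣy²−(Σy)² = 11·521 − 1 = 5730
  √(776·5730) = √4446480 = 2108.6678
r = -1456 / 2108.6678 = -0.6905

-0.6905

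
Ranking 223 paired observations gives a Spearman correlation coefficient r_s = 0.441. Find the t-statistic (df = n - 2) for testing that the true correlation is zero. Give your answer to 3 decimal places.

7.305

1 − r_s² = 1 − 0.194481 = 0.805519;  √(1−r_s²) = 0.897507
√(n−2) = √221 = 14.866069
t = r_s·√(n−2)/√(1−r_s²) = 0.441 · 14.866069 / 0.897507 = 7.305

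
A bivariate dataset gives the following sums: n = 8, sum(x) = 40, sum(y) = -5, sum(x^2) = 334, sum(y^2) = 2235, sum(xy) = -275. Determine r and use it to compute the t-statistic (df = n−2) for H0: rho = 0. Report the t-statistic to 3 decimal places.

Numerator: nΣxy − (Σx)(Σy) = 8·(-275) − (40)(-5) = -2000
Denominator: √[(nΣx²−(Σx)²)(nΣy²−(Σy)²)]
  nΣx²−(Σx)² = 8·334 − 1600 = 1072;  nΣy²−(Σy)² = 8·2235 − 25 = 17855
  √(1072·17855) = √19140560 = 4374.9926
r = -2000 / 4374.9926 = -0.4571
t = r·√(n−2)/√(1−r²) = -0.4571·√6 / √(1−0.208940) = -1.119662 / 0.889416 = -1.259

-1.259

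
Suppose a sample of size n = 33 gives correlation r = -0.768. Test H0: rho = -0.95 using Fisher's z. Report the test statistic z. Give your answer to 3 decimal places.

4.471

z_r = atanh(-0.768) = -1.015433,  z_0 = atanh(-0.95) = -1.831781
SE = 1/√(n−3) = 1/√30 = 0.182574
z = (z_r − z_0)/SE = (-1.015433 − (-1.831781)) / 0.182574 = 0.816348 / 0.182574 = 4.471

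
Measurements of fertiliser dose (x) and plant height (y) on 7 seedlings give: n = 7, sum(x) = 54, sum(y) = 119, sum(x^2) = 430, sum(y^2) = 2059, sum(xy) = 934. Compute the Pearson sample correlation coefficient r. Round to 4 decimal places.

0.7277

S_xy = nΣxy − ΣxΣy = 7·934 − 54·119 = 6538 − 6426 = 112
S_xx = nΣx² − (Σx)² = 7·430 − 54² = 3010 − 2916 = 94
S_yy = nΣy² − (Σy)² = 7·2059 − 119² = 14413 − 14161 = 252
r = S_xy / √(S_xx·S_yy) = 112 / √(94·252) = 112 / √23688 = 112 / 153.9091 = 0.7277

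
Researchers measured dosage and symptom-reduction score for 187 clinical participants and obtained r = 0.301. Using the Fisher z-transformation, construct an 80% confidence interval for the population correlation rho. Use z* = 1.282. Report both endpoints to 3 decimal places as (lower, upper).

Fisher z: z_r = atanh(r) = ½·ln((1+0.301)/(1−0.301)) = 0.310619
SE(z) = 1/√(n−3) = 1/√184 = 0.073721
80% ⇒ z* = 1.282; margin = 1.282·0.073721 = 0.094510
CI on z-scale: (0.216109, 0.405129)
Back-transform: tanh(0.216109) = 0.212806, tanh(0.405129) = 0.384329

(0.213, 0.384)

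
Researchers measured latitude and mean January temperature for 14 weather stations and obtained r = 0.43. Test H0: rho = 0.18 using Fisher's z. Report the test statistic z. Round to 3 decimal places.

Fisher z: atanh(0.43) = 0.459897, atanh(0.18) = 0.181983
z = (z_r − z_0)·√(n−3) = (0.459897 − 0.181983)·√11 = 0.277914 · 3.316625 = 0.922

0.922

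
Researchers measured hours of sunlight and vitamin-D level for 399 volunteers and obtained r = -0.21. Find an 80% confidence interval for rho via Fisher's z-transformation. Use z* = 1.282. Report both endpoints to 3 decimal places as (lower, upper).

Fisher z: z_r = atanh(r) = ½·ln((1+(-0.21))/(1−(-0.21))) = -0.213171
SE(z) = 1/√(n−3) = 1/√396 = 0.050252
80% ⇒ z* = 1.282; margin = 1.282·0.050252 = 0.064423
CI on z-scale: (-0.277594, -0.148748)
Back-transform: tanh(-0.277594) = -0.270677, tanh(-0.148748) = -0.147661

(-0.271, -0.148)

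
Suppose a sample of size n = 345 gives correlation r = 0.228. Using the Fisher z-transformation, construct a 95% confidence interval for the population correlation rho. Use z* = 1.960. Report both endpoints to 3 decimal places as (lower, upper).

z_r = atanh(0.228) = 0.232079;  SE = 1/√(n−3) = 1/√342 = 0.054074
z-limits: 0.232079 ± 1.960·0.054074 = 0.232079 ± 0.105985 = [0.126094, 0.338064]
ρ-limits: (tanh 0.126094, tanh 0.338064) = (0.125, 0.326)

(0.125, 0.326)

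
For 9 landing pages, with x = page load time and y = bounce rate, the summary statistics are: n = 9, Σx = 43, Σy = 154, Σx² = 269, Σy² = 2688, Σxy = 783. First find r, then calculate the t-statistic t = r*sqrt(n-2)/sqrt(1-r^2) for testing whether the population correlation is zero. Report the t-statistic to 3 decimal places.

Numerator: nΣxy − (Σx)(Σy) = 9·783 − (43)(154) = 425
Denominator: √[(nΣx²−(Σx)²)(nΣy²−(Σy)²)]
  nΣx²−(Σx)² = 9·269 − 1849 = 572;  nΣy²−(Σy)² = 9·2688 − 23716 = 476
  √(572·476) = √272272 = 521.7969
r = 425 / 521.7969 = 0.8145
t = r·√(n−2)/√(1−r²) = 0.8145·√7 / √(1−0.663410) = 2.154964 / 0.580164 = 3.714

3.714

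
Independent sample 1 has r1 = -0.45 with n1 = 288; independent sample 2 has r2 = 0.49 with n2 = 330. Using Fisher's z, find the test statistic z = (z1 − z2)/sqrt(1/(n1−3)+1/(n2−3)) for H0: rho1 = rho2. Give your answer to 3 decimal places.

-12.596

z1 = atanh(-0.45) = -0.484700,  z2 = atanh(0.49) = 0.536060
SE = √(1/(n1−3) + 1/(n2−3)) = √(1/285 + 1/327) = √(0.0035088 + 0.0030581) = √0.0065669 = 0.081036
z = (z1 − z2)/SE = (-0.484700 − 0.536060) / 0.081036 = -1.020760 / 0.081036 = -12.596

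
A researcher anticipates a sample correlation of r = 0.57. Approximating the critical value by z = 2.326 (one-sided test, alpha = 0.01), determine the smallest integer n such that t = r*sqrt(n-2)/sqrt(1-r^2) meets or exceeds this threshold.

Need r·√(n−2)/√(1−r²) ≥ 2.326
√(n−2) ≥ 2.326·√(1−0.3249) / 0.57 = 2.326·0.821645 / 0.57 = 3.3529
n−2 ≥ 11.2419  ⇒  n ≥ 13.2419
Smallest integer n = 14

14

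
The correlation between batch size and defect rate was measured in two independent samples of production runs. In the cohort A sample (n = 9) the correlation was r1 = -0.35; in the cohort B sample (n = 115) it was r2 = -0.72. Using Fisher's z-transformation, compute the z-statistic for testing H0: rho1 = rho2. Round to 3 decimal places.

1.294

z1 = atanh(-0.35) = -0.365444,  z2 = atanh(-0.72) = -0.907645
SE = √(1/(n1−3) + 1/(n2−3)) = √(1/6 + 1/112) = √(0.1666667 + 0.0089286) = √0.1755953 = 0.419041
z = (z1 − z2)/SE = (-0.365444 − (-0.907645)) / 0.419041 = 0.542201 / 0.419041 = 1.294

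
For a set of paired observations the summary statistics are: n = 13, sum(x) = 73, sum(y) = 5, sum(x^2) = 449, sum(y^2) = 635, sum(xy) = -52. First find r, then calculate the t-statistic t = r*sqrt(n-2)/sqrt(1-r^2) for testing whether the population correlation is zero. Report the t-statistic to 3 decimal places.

S_xy = nΣxy − ΣxΣy = 13·(-52) − 73·5 = -676 − 365 = -1041
S_xx = nΣx² − (Σx)² = 13·449 − 73² = 5837 − 5329 = 508
S_yy = nΣy² − (Σy)² = 13·635 − 5² = 8255 − 25 = 8230
r = S_xy / √(S_xx·S_yy) = -1041 / √(508·8230) = -1041 / √4180840 = -1041 / 2044.7102 = -0.5091
t = r·√(n−2)/√(1−r²) = -0.5091·√11 / √(1−0.259183) = -1.688494 / 0.860707 = -1.962

-1.962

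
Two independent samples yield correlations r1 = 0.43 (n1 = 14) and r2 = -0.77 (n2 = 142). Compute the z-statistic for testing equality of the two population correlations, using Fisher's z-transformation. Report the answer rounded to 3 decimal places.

z1 = atanh(0.43) = 0.459897,  z2 = atanh(-0.77) = -1.020328
SE = √(1/(n1−3) + 1/(n2−3)) = √(1/11 + 1/139) = √(0.0909091 + 0.0071942) = √0.0981033 = 0.313214
z = (z1 − z2)/SE = (0.459897 − (-1.020328)) / 0.313214 = 1.480225 / 0.313214 = 4.726

4.726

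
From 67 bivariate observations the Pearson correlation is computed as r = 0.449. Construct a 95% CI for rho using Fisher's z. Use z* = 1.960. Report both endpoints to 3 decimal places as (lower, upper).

Fisher z: z_r = atanh(r) = ½·ln((1+0.449)/(1−0.449)) = 0.483447
SE(z) = 1/√(n−3) = 1/√64 = 0.125000
95% ⇒ z* = 1.960; margin = 1.960·0.125000 = 0.245000
CI on z-scale: (0.238447, 0.728447)
Back-transform: tanh(0.238447) = 0.234028, tanh(0.728447) = 0.622114

(0.234, 0.622)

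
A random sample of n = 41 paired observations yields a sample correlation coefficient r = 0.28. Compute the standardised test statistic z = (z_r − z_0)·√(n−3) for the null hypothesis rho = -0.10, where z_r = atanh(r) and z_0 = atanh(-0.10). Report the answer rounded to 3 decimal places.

2.392

z_r = atanh(0.28) = 0.287682,  z_0 = atanh(-0.10) = -0.100335
SE = 1/√(n−3) = 1/√38 = 0.162221
z = (z_r − z_0)/SE = (0.287682 − (-0.100335)) / 0.162221 = 0.388017 / 0.162221 = 2.392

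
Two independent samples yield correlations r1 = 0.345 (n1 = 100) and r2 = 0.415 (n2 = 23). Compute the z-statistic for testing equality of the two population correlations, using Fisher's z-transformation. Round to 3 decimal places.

-0.333

z1 = atanh(0.345) = 0.359757,  z2 = atanh(0.415) = 0.441636
SE = √(1/(n1−3) + 1/(n2−3)) = √(1/97 + 1/20) = √(0.0103093 + 0.0500000) = √0.0603093 = 0.245580
z = (z1 − z2)/SE = (0.359757 − 0.441636) / 0.245580 = -0.081879 / 0.245580 = -0.333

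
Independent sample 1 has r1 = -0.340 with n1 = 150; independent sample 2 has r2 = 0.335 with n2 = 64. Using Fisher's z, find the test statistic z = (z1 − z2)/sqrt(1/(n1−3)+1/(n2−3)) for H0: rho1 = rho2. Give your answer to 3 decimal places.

-4.613

Fisher z-transforms: z1 = atanh(-0.340) = -0.354093, z2 = atanh(0.335) = 0.348450; difference d = -0.702543
Var(d) = 1/147 + 1/61 = 0.0068027 + 0.0163934 = 0.0231961
z = d/√Var(d) = -0.702543 / √0.0231961 = -0.702543 / 0.152303 = -4.613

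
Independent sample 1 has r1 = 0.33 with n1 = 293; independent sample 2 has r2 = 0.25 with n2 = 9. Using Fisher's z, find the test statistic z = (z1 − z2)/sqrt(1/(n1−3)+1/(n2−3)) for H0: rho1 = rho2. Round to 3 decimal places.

z1 = atanh(0.33) = 0.342828,  z2 = atanh(0.25) = 0.255413
SE = √(1/(n1−3) + 1/(n2−3)) = √(1/290 + 1/6) = √(0.0034483 + 0.1666667) = √0.1701150 = 0.412450
z = (z1 − z2)/SE = (0.342828 − 0.255413) / 0.412450 = 0.087415 / 0.412450 = 0.212

0.212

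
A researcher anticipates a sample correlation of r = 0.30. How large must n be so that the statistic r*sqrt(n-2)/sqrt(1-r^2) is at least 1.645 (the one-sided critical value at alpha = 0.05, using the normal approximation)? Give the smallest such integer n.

Need r·√(n−2)/√(1−r²) ≥ 1.645
√(n−2) ≥ 1.645·√(1−0.0900) / 0.30 = 1.645·0.953939 / 0.30 = 5.2308
n−2 ≥ 27.3613  ⇒  n ≥ 29.3613
Smallest integer n = 30

30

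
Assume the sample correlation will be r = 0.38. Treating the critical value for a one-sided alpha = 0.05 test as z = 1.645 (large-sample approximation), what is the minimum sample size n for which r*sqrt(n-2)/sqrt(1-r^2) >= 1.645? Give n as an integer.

19

r√(n−2)/√(1−r²) ≥ 1.645  ⇔  n−2 ≥ (1.645)²·(1−r²)/r²
(1−r²)/r² = (1−0.1444)/0.1444 = 5.9252
n ≥ 2 + 2.706025·5.9252 = 2 + 16.0337 = 18.0337
⌈18.0337⌉ = 19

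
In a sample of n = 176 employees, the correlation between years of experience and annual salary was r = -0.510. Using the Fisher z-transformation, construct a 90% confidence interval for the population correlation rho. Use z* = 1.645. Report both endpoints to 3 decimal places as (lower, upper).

(-0.597, -0.412)

z_r = atanh(-0.510) = -0.562730;  SE = 1/√(n−3) = 1/√173 = 0.076029
z-limits: -0.562730 ± 1.645·0.076029 = -0.562730 ± 0.125068 = [-0.687798, -0.437662]
ρ-limits: (tanh -0.687798, tanh -0.437662) = (-0.597, -0.412)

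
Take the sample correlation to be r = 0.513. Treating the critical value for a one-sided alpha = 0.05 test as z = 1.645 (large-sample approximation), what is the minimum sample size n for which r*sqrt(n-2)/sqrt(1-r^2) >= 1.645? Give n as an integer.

10

Need r·√(n−2)/√(1−r²) ≥ 1.645
√(n−2) ≥ 1.645·√(1−0.263169) / 0.513 = 1.645·0.858389 / 0.513 = 2.7525
n−2 ≥ 7.5763  ⇒  n ≥ 9.5763
Smallest integer n = 10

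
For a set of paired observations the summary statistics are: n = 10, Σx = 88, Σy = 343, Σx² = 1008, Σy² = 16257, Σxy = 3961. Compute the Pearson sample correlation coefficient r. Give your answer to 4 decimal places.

Numerator: nΣxy − (Σx)(Σy) = 10·3961 − (88)(343) = 9426
Denominator: √[(nΣx²−(Σx)²)(nΣy²−(Σy)²)]
  nΣx²−(Σx)² = 10·1008 − 7744 = 2336;  nΣy²−(Σy)² = 10·16257 − 117649 = 44921
  √(2336·44921) = √104935456 = 10243.8009
r = 9426 / 10243.8009 = 0.9202

0.9202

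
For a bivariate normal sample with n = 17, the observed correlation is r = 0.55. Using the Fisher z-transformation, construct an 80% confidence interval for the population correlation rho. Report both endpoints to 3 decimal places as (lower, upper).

(0.269, 0.745)

z_r = atanh(0.55) = 0.618381;  SE = 1/√(n−3) = 1/√14 = 0.267261
z-limits: 0.618381 ± 1.282·0.267261 = 0.618381 ± 0.342629 = [0.275752, 0.961010]
ρ-limits: (tanh 0.275752, tanh 0.961010) = (0.269, 0.745)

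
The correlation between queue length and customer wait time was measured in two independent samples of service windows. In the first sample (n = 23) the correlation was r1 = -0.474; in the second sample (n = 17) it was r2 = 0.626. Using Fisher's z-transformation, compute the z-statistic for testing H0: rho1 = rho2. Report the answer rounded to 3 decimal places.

-3.587

Fisher z-transforms: z1 = atanh(-0.474) = -0.515217, z2 = atanh(0.626) = 0.734811; difference d = -1.250028
Var(d) = 1/20 + 1/14 = 0.0500000 + 0.0714286 = 0.1214286
z = d/√Var(d) = -1.250028 / √0.1214286 = -1.250028 / 0.348466 = -3.587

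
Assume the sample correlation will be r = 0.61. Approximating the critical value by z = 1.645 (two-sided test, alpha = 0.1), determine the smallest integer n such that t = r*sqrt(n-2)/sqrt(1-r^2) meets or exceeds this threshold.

7

Need r·√(n−2)/√(1−r²) ≥ 1.645
√(n−2) ≥ 1.645·√(1−0.3721) / 0.61 = 1.645·0.792401 / 0.61 = 2.1369
n−2 ≥ 4.5663  ⇒  n ≥ 6.5663
Smallest integer n = 7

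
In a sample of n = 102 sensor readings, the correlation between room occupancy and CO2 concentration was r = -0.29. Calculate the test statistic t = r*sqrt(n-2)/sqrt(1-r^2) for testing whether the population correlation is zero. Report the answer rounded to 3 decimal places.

-3.030

1 − r² = 1 − 0.0841 = 0.9159;  √(1−r²) = 0.957027
√(n−2) = √100 = 10.000000
t = r·√(n−2)/√(1−r²) = -0.29 · 10.000000 / 0.957027 = -3.030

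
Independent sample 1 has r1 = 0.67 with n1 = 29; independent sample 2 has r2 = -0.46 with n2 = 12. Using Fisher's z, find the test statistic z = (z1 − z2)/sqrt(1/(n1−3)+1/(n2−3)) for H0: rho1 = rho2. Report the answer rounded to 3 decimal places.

z1 = atanh(0.67) = 0.810743,  z2 = atanh(-0.46) = -0.497311
SE = √(1/(n1−3) + 1/(n2−3)) = √(1/26 + 1/9) = √(0.0384615 + 0.1111111) = √0.1495726 = 0.386746
z = (z1 − z2)/SE = (0.810743 − (-0.497311)) / 0.386746 = 1.308054 / 0.386746 = 3.382

3.382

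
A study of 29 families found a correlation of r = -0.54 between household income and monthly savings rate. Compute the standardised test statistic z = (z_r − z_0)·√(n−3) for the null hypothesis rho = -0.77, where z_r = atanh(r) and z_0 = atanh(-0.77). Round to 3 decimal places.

z_r = atanh(-0.54) = -0.604156,  z_0 = atanh(-0.77) = -1.020328
SE = 1/√(n−3) = 1/√26 = 0.196116
z = (z_r − z_0)/SE = (-0.604156 − (-1.020328)) / 0.196116 = 0.416172 / 0.196116 = 2.122

2.122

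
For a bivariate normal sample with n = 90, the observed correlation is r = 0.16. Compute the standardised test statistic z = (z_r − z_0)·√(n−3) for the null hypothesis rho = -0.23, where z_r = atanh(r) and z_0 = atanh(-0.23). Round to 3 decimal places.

3.690

z_r = atanh(0.16) = 0.161387,  z_0 = atanh(-0.23) = -0.234189
SE = 1/√(n−3) = 1/√87 = 0.107211
z = (z_r − z_0)/SE = (0.161387 − (-0.234189)) / 0.107211 = 0.395576 / 0.107211 = 3.690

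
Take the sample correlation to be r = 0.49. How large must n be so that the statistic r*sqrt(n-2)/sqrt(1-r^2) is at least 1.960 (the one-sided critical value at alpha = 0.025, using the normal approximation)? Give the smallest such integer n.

Need r·√(n−2)/√(1−r²) ≥ 1.960
√(n−2) ≥ 1.960·√(1−0.2401) / 0.49 = 1.960·0.871722 / 0.49 = 3.4869
n−2 ≥ 12.1585  ⇒  n ≥ 14.1585
Smallest integer n = 15

15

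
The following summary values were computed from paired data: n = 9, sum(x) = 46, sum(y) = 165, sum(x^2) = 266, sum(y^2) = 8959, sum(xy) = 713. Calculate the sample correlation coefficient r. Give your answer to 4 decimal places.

-0.3044

Numerator: nΣxy − (Σx)(Σy) = 9·713 − (46)(165) = -1173
Denominator: √[(nΣx²−(Σx)²)(nΣy²−(Σy)²)]
  nΣx²−(Σx)² = 9·266 − 2116 = 278;  nΣy²−(Σy)² = 9·8959 − 27225 = 53406
  √(278·53406) = √14846868 = 3853.1634
r = -1173 / 3853.1634 = -0.3044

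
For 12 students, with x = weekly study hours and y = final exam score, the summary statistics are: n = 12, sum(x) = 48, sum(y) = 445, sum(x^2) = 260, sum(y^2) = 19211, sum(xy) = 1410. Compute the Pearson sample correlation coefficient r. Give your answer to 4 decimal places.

S_xy = nΣxy − ΣxΣy = 12·1410 − 48·445 = 16920 − 21360 = -4440
S_xx = nΣx² − (Σx)² = 12·260 − 48² = 3120 − 2304 = 816
S_yy = nΣy² − (Σy)² = 12·19211 − 445² = 230532 − 198025 = 32507
r = S_xy / √(S_xx·S_yy) = -4440 / √(816·32507) = -4440 / √26525712 = -4440 / 5150.3118 = -0.8621

-0.8621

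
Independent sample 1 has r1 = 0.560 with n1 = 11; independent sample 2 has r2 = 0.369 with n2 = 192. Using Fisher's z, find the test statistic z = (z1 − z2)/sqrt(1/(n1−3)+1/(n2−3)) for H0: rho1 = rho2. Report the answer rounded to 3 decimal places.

z1 = atanh(0.560) = 0.632833,  z2 = atanh(0.369) = 0.387265
SE = √(1/(n1−3) + 1/(n2−3)) = √(1/8 + 1/189) = √(0.1250000 + 0.0052910) = √0.1302910 = 0.360958
z = (z1 − z2)/SE = (0.632833 − 0.387265) / 0.360958 = 0.245568 / 0.360958 = 0.680

0.680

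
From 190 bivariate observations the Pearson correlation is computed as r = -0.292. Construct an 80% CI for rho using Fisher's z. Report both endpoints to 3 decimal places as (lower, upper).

z_r = atanh(-0.292) = -0.300751;  SE = 1/√(n−3) = 1/√187 = 0.073127
z-limits: -0.300751 ± 1.282·0.073127 = -0.300751 ± 0.093749 = [-0.394500, -0.207002]
ρ-limits: (tanh -0.394500, tanh -0.207002) = (-0.375, -0.204)

(-0.375, -0.204)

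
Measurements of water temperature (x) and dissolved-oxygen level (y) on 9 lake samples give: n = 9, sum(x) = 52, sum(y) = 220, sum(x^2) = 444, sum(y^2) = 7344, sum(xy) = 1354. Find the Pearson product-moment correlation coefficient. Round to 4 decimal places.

S_xy = nΣxy − ΣxΣy = 9·1354 − 52·220 = 12186 − 11440 = 746
S_xx = nΣx² − (Σx)² = 9·444 − 52² = 3996 − 2704 = 1292
S_yy = nΣy² − (Σy)² = 9·7344 − 220² = 66096 − 48400 = 17696
r = S_xy / √(S_xx·S_yy) = 746 / √(1292·17696) = 746 / √22863232 = 746 / 4781.5512 = 0.1560

0.1560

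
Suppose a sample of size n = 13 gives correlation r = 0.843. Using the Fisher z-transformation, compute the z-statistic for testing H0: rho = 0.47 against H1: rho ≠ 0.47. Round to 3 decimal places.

Fisher z: atanh(0.843) = 1.231452, atanh(0.47) = 0.510070
z = (z_r − z_0)·√(n−3) = (1.231452 − 0.510070)·√10 = 0.721382 · 3.162278 = 2.281

2.281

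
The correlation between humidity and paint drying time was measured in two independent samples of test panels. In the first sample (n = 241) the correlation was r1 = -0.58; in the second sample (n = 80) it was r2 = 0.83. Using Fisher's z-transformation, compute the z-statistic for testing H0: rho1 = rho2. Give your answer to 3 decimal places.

-14.115

Fisher z-transforms: z1 = atanh(-0.58) = -0.662463, z2 = atanh(0.83) = 1.188136; difference d = -1.850599
Var(d) = 1/238 + 1/77 = 0.0042017 + 0.0129870 = 0.0171887
z = d/√Var(d) = -1.850599 / √0.0171887 = -1.850599 / 0.131106 = -14.115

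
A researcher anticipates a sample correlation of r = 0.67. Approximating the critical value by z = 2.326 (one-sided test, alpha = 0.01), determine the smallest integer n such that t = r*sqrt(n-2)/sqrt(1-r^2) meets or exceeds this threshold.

9

r√(n−2)/√(1−r²) ≥ 2.326  ⇔  n−2 ≥ (2.326)²·(1−r²)/r²
(1−r²)/r² = (1−0.4489)/0.4489 = 1.2277
n ≥ 2 + 5.410276·1.2277 = 2 + 6.6422 = 8.6422
⌈8.6422⌉ = 9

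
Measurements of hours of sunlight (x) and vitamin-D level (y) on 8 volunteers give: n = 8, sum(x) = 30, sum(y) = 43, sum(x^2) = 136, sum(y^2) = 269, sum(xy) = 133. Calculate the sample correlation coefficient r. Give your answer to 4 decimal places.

-0.9469

S_xy = nΣxy − ΣxΣy = 8·133 − 30·43 = 1064 − 1290 = -226
S_xx = nΣx² − (Σx)² = 8·136 − 30² = 1088 − 900 = 188
S_yy = nΣy² − (Σy)² = 8·269 − 43² = 2152 − 1849 = 303
r = S_xy / √(S_xx·S_yy) = -226 / √(188·303) = -226 / √56964 = -226 / 238.6713 = -0.9469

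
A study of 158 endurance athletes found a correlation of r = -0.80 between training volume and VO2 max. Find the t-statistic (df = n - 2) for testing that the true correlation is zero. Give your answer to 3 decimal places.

-16.653

1 − r² = 1 − 0.6400 = 0.3600;  √(1−r²) = 0.600000
√(n−2) = √156 = 12.489996
t = r·√(n−2)/√(1−r²) = -0.80 · 12.489996 / 0.600000 = -16.653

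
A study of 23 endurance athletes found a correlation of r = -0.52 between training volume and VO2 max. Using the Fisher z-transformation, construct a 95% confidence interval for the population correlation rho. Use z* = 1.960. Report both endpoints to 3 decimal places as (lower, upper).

Fisher z: z_r = atanh(r) = ½·ln((1+(-0.52))/(1−(-0.52))) = -0.576340
SE(z) = 1/√(n−3) = 1/√20 = 0.223607
95% ⇒ z* = 1.960; margin = 1.960·0.223607 = 0.438270
CI on z-scale: (-1.014610, -0.138070)
Back-transform: tanh(-1.014610) = -0.767662, tanh(-0.138070) = -0.137199

(-0.768, -0.137)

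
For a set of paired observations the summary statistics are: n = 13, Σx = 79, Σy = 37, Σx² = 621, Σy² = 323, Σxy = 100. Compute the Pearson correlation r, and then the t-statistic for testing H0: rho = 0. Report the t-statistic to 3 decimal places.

-3.371

S_xy = nΣxy − ΣxΣy = 13·100 − 79·37 = 1300 − 2923 = -1623
S_xx = nΣx² − (Σx)² = 13·621 − 79² = 8073 − 6241 = 1832
S_yy = nΣy² − (Σy)² = 13·323 − 37² = 4199 − 1369 = 2830
r = S_xy / √(S_xx·S_yy) = -1623 / √(1832·2830) = -1623 / √5184560 = -1623 / 2276.9629 = -0.7128
t = r·√(n−2)/√(1−r²) = -0.7128·√11 / √(1−0.508084) = -2.364090 / 0.701367 = -3.371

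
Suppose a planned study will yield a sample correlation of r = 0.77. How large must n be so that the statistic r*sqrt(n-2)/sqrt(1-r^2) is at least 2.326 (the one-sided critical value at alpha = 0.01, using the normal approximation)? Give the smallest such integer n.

6

r√(n−2)/√(1−r²) ≥ 2.326  ⇔  n−2 ≥ (2.326)²·(1−r²)/r²
(1−r²)/r² = (1−0.5929)/0.5929 = 0.6866
n ≥ 2 + 5.410276·0.6866 = 2 + 3.7147 = 5.7147
⌈5.7147⌉ = 6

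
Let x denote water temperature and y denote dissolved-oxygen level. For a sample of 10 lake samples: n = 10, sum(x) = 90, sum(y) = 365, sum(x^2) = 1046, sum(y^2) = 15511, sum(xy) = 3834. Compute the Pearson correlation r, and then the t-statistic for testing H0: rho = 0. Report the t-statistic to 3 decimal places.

3.348

Numerator: nΣxy − (Σx)(Σy) = 10·3834 − (90)(365) = 5490
Denominator: √[(nΣx²−(Σx)²)(nΣy²−(Σy)²)]
  nΣx²−(Σx)² = 10·1046 − 8100 = 2360;  nΣy²−(Σy)² = 10·15511 − 133225 = 21885
  √(2360·21885) = √51648600 = 7186.6960
r = 5490 / 7186.6960 = 0.7639
t = r·√(n−2)/√(1−r²) = 0.7639·√8 / √(1−0.583543) = 2.160635 / 0.645335 = 3.348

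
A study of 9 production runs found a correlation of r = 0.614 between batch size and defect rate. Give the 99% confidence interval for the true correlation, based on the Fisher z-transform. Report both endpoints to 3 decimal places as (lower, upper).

z_r = atanh(0.614) = 0.715317;  SE = 1/√(n−3) = 1/√6 = 0.408248
z-limits: 0.715317 ± 2.576·0.408248 = 0.715317 ± 1.051647 = [-0.336330, 1.766964]
ρ-limits: (tanh -0.336330, tanh 1.766964) = (-0.324, 0.943)

(-0.324, 0.943)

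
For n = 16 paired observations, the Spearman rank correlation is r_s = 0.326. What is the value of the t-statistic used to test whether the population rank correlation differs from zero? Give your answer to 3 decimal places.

1.290

t = r_s·√(n−2) / √(1−r_s²) with r_s = 0.326, n = 16
  = 0.326·√14 / √(1 − 0.106276)
  = 0.326·3.741657 / 0.945370
  = 1.219780 / 0.945370 = 1.290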